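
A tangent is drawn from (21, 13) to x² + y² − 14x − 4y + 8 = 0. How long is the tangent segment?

4√17

Centre (7, 2), r² = 45. |PO|² = (14)² + (11)² = 317.
By the tangent–radius right angle, tangent length = √(|PO|² − r²) = √272 = 4√17.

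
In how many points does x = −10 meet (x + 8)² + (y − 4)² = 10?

Substituting the line into the circle gives y² − 8y + 10 = 0.
Discriminant = (−8)² − 4·1·(10) = 24 > 0.
Two real roots: the line is a secant.

2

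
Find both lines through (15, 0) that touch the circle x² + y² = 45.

Write the tangent as mx − y + (0 − m·(15)) = 0 and set its distance from the centre to 3√5:
[m·(−15) − (0)]² = 45(m² + 1)
4m² − 1 = 0, so m = 1/2 or m = −1/2.
With m = 1/2: x − 2y = 15. With m = −1/2: x + 2y = 15.

x − 2y = 15 and x + 2y = 15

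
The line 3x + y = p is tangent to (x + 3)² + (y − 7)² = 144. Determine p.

p = −2 ± 12√10

Tangency holds when the distance from the centre (−3, 7) to the line equals the radius 12:
|3·(−3) + 1·7 − p| / √10 = 12
|p − (−2)| = 12√10.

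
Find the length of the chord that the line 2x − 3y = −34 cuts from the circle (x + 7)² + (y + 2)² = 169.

Centre (−7, −2), r² = 169. Perpendicular distance d from centre to line = |26| / √13 = 26/√13.
Chord = 2√(r² − d²) = 2·√(117) = 6√13.

6√13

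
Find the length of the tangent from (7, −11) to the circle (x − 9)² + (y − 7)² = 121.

With centre O = (9, 7), |OP|² = 328 and r² = 121.
Power of the point: PT² = |PO|² − r² = 207, so PT = 3√23.

3√23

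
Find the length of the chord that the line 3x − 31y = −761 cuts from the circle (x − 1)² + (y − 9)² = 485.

√970

Centre (1, 9), r² = 485. Perpendicular distance d from centre to line = |485| / √970 = 485/√970.
Chord = 2√(r² − d²) = 2·√(485/2) = √970.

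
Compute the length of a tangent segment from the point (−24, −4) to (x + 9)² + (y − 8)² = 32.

√337

The centre is (−9, 8) and r = 4√2. The square of the distance from P to the centre is 225 + 144 = 369.
Power of the point: PT² = |PO|² − r² = 337, so PT = √337.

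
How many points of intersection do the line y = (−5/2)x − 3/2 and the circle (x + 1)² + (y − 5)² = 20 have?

2

d² = (5·(−1) + 2·5 − (−3))²/29 = 64/29; r² = 20.
Since d² < r², the line cuts the circle twice.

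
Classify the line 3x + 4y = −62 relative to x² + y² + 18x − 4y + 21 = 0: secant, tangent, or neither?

neither

Centre (−9, 2), r² = 64. Distance² from centre to line = (43)²/25 = 1849/25.
Since d² > r², the line lies outside the circle.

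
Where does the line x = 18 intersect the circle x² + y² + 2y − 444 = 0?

(18, −12) and (18, 10)

The line gives x = 18. Substituting into the circle:
y² + 2y − 120 = 0
y = 10 or y = −12, giving (18, 10) and (18, −12).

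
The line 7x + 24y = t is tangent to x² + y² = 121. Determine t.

Tangency holds when the distance from the centre (0, 0) to the line equals the radius 11:
|7·0 + 24·0 − t| / √625 = 11
|t| = 11·25, so t = 275 or t = −275.

t = −275 or t = 275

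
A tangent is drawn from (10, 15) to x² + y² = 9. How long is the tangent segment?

2√79

The centre is (0, 0) and r = 3. The square of the distance from P to the centre is 100 + 225 = 325.
The tangent meets the radius at right angles, so tangent² = |PO|² − r² = 325 − 9 = 316.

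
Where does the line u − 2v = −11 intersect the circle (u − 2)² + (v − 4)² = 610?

From the line, v = (11 + u)/2. Substituting:
5u² − 10u − 2415 = 0  ⟹  u² − 2u − 483 = 0
u = 23 or u = −21, giving (23, 17) and (−21, −5).

(−21, −5) and (23, 17)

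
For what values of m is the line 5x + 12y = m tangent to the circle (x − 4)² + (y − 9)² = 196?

m = −54 or m = 310

Tangency holds when the distance from the centre (4, 9) to the line equals the radius 14:
|5·4 + 12·9 − m| / √169 = 14
|m − (128)| = 14·13, so m = 310 or m = −54.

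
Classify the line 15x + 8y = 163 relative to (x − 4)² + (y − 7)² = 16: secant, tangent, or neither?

Substituting the line into the circle gives 289x² − 3722x + 11449 = 0.
Δ = 13853284 − 13235044 = 618240.
Two real roots: the line is a secant.

secant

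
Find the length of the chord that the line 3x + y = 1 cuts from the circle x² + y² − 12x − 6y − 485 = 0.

14√10

Substitute y = −3x + 1:
10x² − 490 = 0  ⟹  x² − 49 = 0
x = 7 or x = −7, giving (7, −20) and (−7, 22).
Chord length = distance between (7, −20) and (−7, 22) = √1960 = 14√10.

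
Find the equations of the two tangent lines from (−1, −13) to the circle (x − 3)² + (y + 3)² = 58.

A line y − (−13) = m(x − (−1)) is tangent when its distance from (3, −3) is √58:
[m·(4) − (10)]² = 58(m² + 1)
21m² + 40m − 21 = 0, so m = −7/3 or m = 3/7.
Through (−1, −13) these give 7x + 3y = −46 and 3x − 7y = 88.

7x + 3y = −46 and 3x − 7y = 88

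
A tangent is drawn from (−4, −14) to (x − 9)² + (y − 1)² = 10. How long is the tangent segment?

The centre is (9, 1) and r = √10. The square of the distance from P to the centre is 169 + 225 = 394.
By the tangent–radius right angle, tangent length = √(|PO|² − r²) = √384 = 8√6.

8√6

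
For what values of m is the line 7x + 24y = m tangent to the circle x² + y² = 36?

m = −150 or m = 150

For a tangent, require d(centre, line) = r = 6.
|7·0 + 24·0 − m| / √625 = 6
|m| = 6·25, so m = 150 or m = −150.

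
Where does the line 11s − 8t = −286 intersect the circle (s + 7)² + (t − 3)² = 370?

(−26, 0) and (−10, 22)

Express t = (286 + 11s)/8 and substitute into the circle:
185s² + 6660s + 48100 = 0  ⟹  s² + 36s + 260 = 0
s = −10 or s = −26, giving (−10, 22) and (−26, 0).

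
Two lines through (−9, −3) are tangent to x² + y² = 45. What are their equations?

A line y − (−3) = m(x − (−9)) is tangent when its distance from (0, 0) is 3√5:
(9m − (3))² = 45(m² + 1)
2m² − 3m − 2 = 0, so m = 2 or m = −1/2.
With m = 2: 2x − y = −15. With m = −1/2: x + 2y = −15.

2x − y = −15 and x + 2y = −15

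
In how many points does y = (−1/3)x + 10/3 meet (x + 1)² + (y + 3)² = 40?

1

Substituting the line into the circle gives 10x² − 20x + 10 = 0.
Discriminant = (−20)² − 4·10·(10) = 0.
A repeated root: the line is tangent.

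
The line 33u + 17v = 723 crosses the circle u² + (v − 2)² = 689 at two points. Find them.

(8, 27) and (25, −6)

From the line, v = (723 − 33u)/17. Substituting:
1378u² − 45474u + 275600 = 0  ⟹  u² − 33u + 200 = 0
u = 25 or u = 8, giving (25, −6) and (8, 27).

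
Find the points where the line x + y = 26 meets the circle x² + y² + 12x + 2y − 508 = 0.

Substitute y = −x + 26:
2x² − 42x + 220 = 0  ⟹  x² − 21x + 110 = 0
x = 11 or x = 10, giving (11, 15) and (10, 16).

(10, 16) and (11, 15)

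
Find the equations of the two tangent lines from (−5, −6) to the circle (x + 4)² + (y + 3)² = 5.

x − 2y = 7 and 2x + y = −16

A line y − (−6) = m(x − (−5)) is tangent when its distance from (−4, −3) is √5:
(1m − (3))² = 5(m² + 1)
2m² + 3m − 2 = 0, so m = 1/2 or m = −2.
With m = 1/2: x − 2y = 7. With m = −2: 2x + y = −16.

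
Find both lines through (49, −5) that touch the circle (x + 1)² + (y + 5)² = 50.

Let a tangent through (49, −5) have slope m. Its distance from (−1, −5) must equal 5√2:
[m·(−50) − (0)]² = 50(m² + 1)
49m² − 1 = 0, so m = −1/7 or m = 1/7.
Through (49, −5) these give x + 7y = 14 and x − 7y = 84.

x + 7y = 14 and x − 7y = 84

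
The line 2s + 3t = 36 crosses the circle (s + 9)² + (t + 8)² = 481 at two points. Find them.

Substitute t = (36 − 2s)/3:
13s² − 78s = 0  ⟹  s² − 6s = 0
s = 6 or s = 0, giving (6, 8) and (0, 12).

(0, 12) and (6, 8)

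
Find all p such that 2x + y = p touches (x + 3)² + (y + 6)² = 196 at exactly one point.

p = −12 ± 14√5

For a tangent, require d(centre, line) = r = 14.
|2·(−3) + 1·(−6) − p| / √5 = 14
|p − (−12)| = 14√5.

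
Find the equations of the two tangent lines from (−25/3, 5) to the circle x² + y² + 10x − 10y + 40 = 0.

A line y − (5) = m(x − (−25/3)) is tangent when its distance from (−5, 5) is √10:
(10/3m − (0))² = 10(m² + 1)
m² − 9 = 0, so m = 3 or m = −3.
With m = 3: 3x − y = −30. With m = −3: 3x + y = −20.

3x − y = −30 and 3x + y = −20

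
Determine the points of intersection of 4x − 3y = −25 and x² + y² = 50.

Express y = (25 + 4x)/3 and substitute into the circle:
25x² + 200x + 175 = 0  ⟹  x² + 8x + 7 = 0
x = −1 or x = −7, giving (−1, 7) and (−7, −1).

(−7, −1) and (−1, 7)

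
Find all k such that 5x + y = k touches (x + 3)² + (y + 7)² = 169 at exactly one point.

Tangency holds when the distance from the centre (−3, −7) to the line equals the radius 13:
|5·(−3) + 1·(−7) − k| / √26 = 13
|k − (−22)| = 13√26.

k = −22 ± 13√26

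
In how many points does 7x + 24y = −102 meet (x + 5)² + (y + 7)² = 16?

0

Substituting the line into the circle gives 625x² + 4836x + 9540 = 0.
Discriminant = (4836)² − 4·625·(9540) = −463104 < 0.
No real roots: the line does not meet the circle.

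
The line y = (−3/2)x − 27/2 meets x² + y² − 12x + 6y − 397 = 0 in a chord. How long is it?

10√13

Centre (6, −3), r² = 442. Perpendicular distance d from centre to line = |39| / √13 = 39/√13.
Chord = 2√(r² − d²) = 2·√(325) = 10√13.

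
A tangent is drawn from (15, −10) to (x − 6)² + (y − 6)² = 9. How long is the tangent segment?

2√82

Centre (6, 6), r² = 9. |PO|² = (9)² + (−16)² = 337.
By the tangent–radius right angle, tangent length = √(|PO|² − r²) = √328 = 2√82.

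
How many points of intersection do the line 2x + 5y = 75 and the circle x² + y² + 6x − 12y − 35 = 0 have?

Substituting the line into the circle gives 29x² − 30x + 250 = 0.
Δ = 900 − 29000 = −28100.
No real roots: the line does not meet the circle.

0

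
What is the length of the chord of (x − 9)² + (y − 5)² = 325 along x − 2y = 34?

Centre (9, 5), r² = 325. Perpendicular distance d from centre to line = |−35| / √5 = 35/√5.
Half the chord is √(r² − d²) = √(80), so the full chord is 8√5.

8√5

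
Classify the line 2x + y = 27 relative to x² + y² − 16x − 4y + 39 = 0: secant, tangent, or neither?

secant

Substituting the line into the circle gives 5x² − 116x + 660 = 0.
Discriminant = (−116)² − 4·5·(660) = 256 > 0.
Two real roots: the line is a secant.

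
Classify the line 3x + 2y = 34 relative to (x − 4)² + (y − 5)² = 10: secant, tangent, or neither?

neither

Centre (4, 5), r² = 10. Distance² from centre to line = (−12)²/13 = 144/13.
Since d² > r², the line lies outside the circle.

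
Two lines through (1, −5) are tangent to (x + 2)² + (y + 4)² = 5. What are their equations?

2x + y = −3 and x − 2y = 11

Write the tangent as mx − y + (−5 − m·(1)) = 0 and set its distance from the centre to √5:
[m·(−3) − (1)]² = 5(m² + 1)
2m² + 3m − 2 = 0, so m = −2 or m = 1/2.
Through (1, −5) these give 2x + y = −3 and x − 2y = 11.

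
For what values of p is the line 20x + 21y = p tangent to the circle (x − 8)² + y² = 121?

p = −159 or p = 479

For a tangent, require d(centre, line) = r = 11.
|20·8 + 21·0 − p| / √841 = 11
|p − (160)| = 11·29, so p = 479 or p = −159.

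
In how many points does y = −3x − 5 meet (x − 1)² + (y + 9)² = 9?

2

Substituting the line into the circle gives 10x² − 26x + 8 = 0.
Discriminant = (−26)² − 4·10·(8) = 356 > 0.
Two real roots: the line is a secant.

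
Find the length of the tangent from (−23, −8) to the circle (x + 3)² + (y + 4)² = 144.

4√17

The centre is (−3, −4) and r = 12. The square of the distance from P to the centre is 400 + 16 = 416.
Power of the point: PT² = |PO|² − r² = 272, so PT = 4√17.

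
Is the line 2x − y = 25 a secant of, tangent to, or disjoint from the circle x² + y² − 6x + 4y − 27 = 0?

Centre (3, −2), r² = 40. Distance² from centre to line = (−17)²/5 = 289/5.
Since d² > r², the line lies outside the circle.

disjoint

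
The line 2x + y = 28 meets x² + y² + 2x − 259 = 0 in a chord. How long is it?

Express y = −2x + 28 and substitute into the circle:
5x² − 110x + 525 = 0  ⟹  x² − 22x + 105 = 0
x = 15 or x = 7, giving (15, −2) and (7, 14).
Chord length = distance between (15, −2) and (7, 14) = √320 = 8√5.

8√5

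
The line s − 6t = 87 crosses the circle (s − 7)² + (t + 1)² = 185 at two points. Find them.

(3, −14) and (15, −12)

Substitute t = (−87 + s)/6:
37s² − 666s + 1665 = 0  ⟹  s² − 18s + 45 = 0
s = 15 or s = 3, giving (15, −12) and (3, −14).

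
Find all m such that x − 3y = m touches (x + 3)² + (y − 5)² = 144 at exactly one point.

m = −18 ± 12√10

The line touches the circle iff its distance from (−3, 5) is 12:
|1·(−3) − 3·5 − m| / √10 = 12
|m − (−18)| = 12√10.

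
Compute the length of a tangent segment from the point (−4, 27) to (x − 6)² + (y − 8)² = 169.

Centre (6, 8), r² = 169. |PO|² = (−10)² + (19)² = 461.
The tangent meets the radius at right angles, so tangent² = |PO|² − r² = 461 − 169 = 292.

2√73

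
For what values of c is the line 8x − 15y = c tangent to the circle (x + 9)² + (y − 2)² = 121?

For a tangent, require d(centre, line) = r = 11.
|8·(−9) − 15·2 − c| / √289 = 11
|c − (−102)| = 11·17, so c = 85 or c = −289.

c = −289 or c = 85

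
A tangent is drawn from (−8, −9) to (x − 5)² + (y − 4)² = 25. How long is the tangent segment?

Centre (5, 4), r² = 25. |PO|² = (−13)² + (−13)² = 338.
The tangent meets the radius at right angles, so tangent² = |PO|² − r² = 338 − 25 = 313.

√313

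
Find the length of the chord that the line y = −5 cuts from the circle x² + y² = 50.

Express y = −5 and substitute into the circle:
x² − 25 = 0
x = 5 or x = −5, giving (5, −5) and (−5, −5).
|(5, −5) − (−5, −5)| = √((10)² + (0)²) = 10.

10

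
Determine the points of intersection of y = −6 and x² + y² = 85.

Express y = −6 and substitute into the circle:
x² − 49 = 0
x = 7 or x = −7, giving (7, −6) and (−7, −6).

(−7, −6) and (7, −6)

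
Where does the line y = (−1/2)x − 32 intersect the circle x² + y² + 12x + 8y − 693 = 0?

(−30, −17) and (−2, −31)

From the line, y = (−64 − x)/2. Substituting:
5x² + 160x + 300 = 0  ⟹  x² + 32x + 60 = 0
x = −2 or x = −30, giving (−2, −31) and (−30, −17).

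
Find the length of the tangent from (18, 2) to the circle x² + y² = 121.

With centre O = (0, 0), |OP|² = 328 and r² = 121.
By the tangent–radius right angle, tangent length = √(|PO|² − r²) = √207 = 3√23.

3√23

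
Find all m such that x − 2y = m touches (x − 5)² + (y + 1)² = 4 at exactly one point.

m = 7 ± 2√5

Tangency holds when the distance from the centre (5, −1) to the line equals the radius 2:
|1·5 − 2·(−1) − m| / √5 = 2
|m − (7)| = 2√5.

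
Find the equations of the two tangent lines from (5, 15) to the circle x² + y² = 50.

Let a tangent through (5, 15) have slope m. Its distance from (0, 0) must equal 5√2:
[m·(−5) − (−15)]² = 50(m² + 1)
m² + 6m − 7 = 0, so m = 1 or m = −7.
With m = 1: x − y = −10. With m = −7: 7x + y = 50.

x − y = −10 and 7x + y = 50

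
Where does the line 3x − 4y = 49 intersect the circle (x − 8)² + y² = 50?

(7, −7) and (15, −1)

Substitute y = (−49 + 3x)/4:
25x² − 550x + 2625 = 0  ⟹  x² − 22x + 105 = 0
x = 15 or x = 7, giving (15, −1) and (7, −7).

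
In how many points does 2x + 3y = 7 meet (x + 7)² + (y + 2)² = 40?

Substituting the line into the circle gives 13x² + 74x + 250 = 0.
Δ = 5476 − 13000 = −7524.
No real roots: the line does not meet the circle.

0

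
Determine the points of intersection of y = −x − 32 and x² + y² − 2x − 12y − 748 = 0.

From the line, y = −x − 32. Substituting:
2x² + 74x + 660 = 0  ⟹  x² + 37x + 330 = 0
x = −15 or x = −22, giving (−15, −17) and (−22, −10).

(−22, −10) and (−15, −17)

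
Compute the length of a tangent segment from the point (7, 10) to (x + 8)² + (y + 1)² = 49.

3√33

With centre O = (−8, −1), |OP|² = 346 and r² = 49.
By the tangent–radius right angle, tangent length = √(|PO|² − r²) = √297 = 3√33.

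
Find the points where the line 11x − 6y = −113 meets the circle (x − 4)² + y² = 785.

Express y = (113 + 11x)/6 and substitute into the circle:
157x² + 2198x − 14915 = 0  ⟹  x² + 14x − 95 = 0
x = 5 or x = −19, giving (5, 28) and (−19, −16).

(−19, −16) and (5, 28)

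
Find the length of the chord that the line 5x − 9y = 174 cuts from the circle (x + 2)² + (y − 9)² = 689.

√106

Centre (−2, 9), r² = 689. Perpendicular distance d from centre to line = |−265| / √106 = 265/√106.
Half the chord is √(r² − d²) = √(53/2), so the full chord is √106.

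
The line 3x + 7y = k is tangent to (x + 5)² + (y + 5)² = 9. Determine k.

The line touches the circle iff its distance from (−5, −5) is 3:
|3·(−5) + 7·(−5) − k| / √58 = 3
|k − (−50)| = 3√58.

k = −50 ± 3√58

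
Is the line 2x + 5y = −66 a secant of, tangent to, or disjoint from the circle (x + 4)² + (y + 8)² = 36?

d² = (2·(−4) + 5·(−8) − (−66))²/29 = 324/29; r² = 36.
Since d² < r², the line cuts the circle twice.

secant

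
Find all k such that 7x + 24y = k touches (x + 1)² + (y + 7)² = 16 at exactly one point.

For a tangent, require d(centre, line) = r = 4.
|7·(−1) + 24·(−7) − k| / √625 = 4
|k − (−175)| = 4·25, so k = −75 or k = −275.

k = −275 or k = −75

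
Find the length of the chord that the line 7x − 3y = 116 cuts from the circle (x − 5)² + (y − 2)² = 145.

√58

Substitute y = (−116 + 7x)/3:
58x² − 1798x + 13804 = 0  ⟹  x² − 31x + 238 = 0
x = 17 or x = 14, giving (17, 1) and (14, −6).
|(17, 1) − (14, −6)| = √((3)² + (7)²) = √58.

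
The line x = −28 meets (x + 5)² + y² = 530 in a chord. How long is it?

2

The line gives x = −28. Substituting into the circle:
y² − 1 = 0
y = 1 or y = −1, giving (−28, 1) and (−28, −1).
Chord length = distance between (−28, 1) and (−28, −1) = √4 = 2.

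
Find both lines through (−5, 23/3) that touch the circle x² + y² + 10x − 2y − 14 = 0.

x − 3y = −28 and x + 3y = 18

Write the tangent as mx − y + (23/3 − m·(−5)) = 0 and set its distance from the centre to 2√10:
(0m − (−20/3))² = 40(m² + 1)
9m² − 1 = 0, so m = 1/3 or m = −1/3.
Through (−5, 23/3) these give x − 3y = −28 and x + 3y = 18.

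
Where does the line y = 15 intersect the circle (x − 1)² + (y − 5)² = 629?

Substitute y = 15:
x² − 2x − 528 = 0
x = 24 or x = −22, giving (24, 15) and (−22, 15).

(−22, 15) and (24, 15)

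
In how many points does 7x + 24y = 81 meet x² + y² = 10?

0

Substituting the line into the circle gives 625x² − 1134x + 801 = 0.
Δ = 1285956 − 2002500 = −716544.
No real roots: the line does not meet the circle.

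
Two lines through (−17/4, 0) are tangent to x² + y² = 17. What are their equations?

Write the tangent as mx − y + (0 − m·(−17/4)) = 0 and set its distance from the centre to √17:
[m·(17/4) − (0)]² = 17(m² + 1)
m² − 16 = 0, so m = −4 or m = 4.
Through (−17/4, 0) these give 4x + y = −17 and 4x − y = −17.

4x + y = −17 and 4x − y = −17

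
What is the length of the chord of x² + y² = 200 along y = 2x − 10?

12√5

Substitute y = 2x − 10:
5x² − 40x − 100 = 0  ⟹  x² − 8x − 20 = 0
x = 10 or x = −2, giving (10, 10) and (−2, −14).
Chord length = distance between (10, 10) and (−2, −14) = √720 = 12√5.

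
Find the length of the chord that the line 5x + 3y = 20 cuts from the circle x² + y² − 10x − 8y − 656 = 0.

9√34

Substitute y = (20 − 5x)/3:
34x² − 170x − 5984 = 0  ⟹  x² − 5x − 176 = 0
x = 16 or x = −11, giving (16, −20) and (−11, 25).
|(16, −20) − (−11, 25)| = √((27)² + (−45)²) = 9√34.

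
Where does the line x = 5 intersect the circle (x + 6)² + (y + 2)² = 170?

The line gives x = 5. Substituting into the circle:
y² + 4y − 45 = 0
y = 5 or y = −9, giving (5, 5) and (5, −9).

(5, −9) and (5, 5)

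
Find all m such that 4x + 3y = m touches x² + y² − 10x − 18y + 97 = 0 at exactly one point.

For a tangent, require d(centre, line) = r = 3.
|4·5 + 3·9 − m| / √25 = 3
|m − (47)| = 3·5, so m = 62 or m = 32.

m = 32 or m = 62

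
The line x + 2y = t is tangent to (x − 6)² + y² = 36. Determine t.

Tangency holds when the distance from the centre (6, 0) to the line equals the radius 6:
|1·6 + 2·0 − t| / √5 = 6
|t − (6)| = 6√5.

t = 6 ± 6√5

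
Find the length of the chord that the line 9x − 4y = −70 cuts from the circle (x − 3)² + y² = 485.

4√97

Express y = (70 + 9x)/4 and substitute into the circle:
97x² + 1164x − 2716 = 0  ⟹  x² + 12x − 28 = 0
x = 2 or x = −14, giving (2, 22) and (−14, −14).
Chord length = distance between (2, 22) and (−14, −14) = √1552 = 4√97.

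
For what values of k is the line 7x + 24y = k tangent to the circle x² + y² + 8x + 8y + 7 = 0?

k = −249 or k = 1

The line touches the circle iff its distance from (−4, −4) is 5:
|7·(−4) + 24·(−4) − k| / √625 = 5
|k − (−124)| = 5·25, so k = 1 or k = −249.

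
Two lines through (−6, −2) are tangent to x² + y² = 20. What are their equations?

2x − y = −10 and x + 2y = −10

Write the tangent as mx − y + (−2 − m·(−6)) = 0 and set its distance from the centre to 2√5:
[m·(6) − (2)]² = 20(m² + 1)
2m² − 3m − 2 = 0, so m = 2 or m = −1/2.
With m = 2: 2x − y = −10. With m = −1/2: x + 2y = −10.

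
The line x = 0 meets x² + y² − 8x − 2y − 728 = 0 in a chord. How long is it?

The line gives x = 0. Substituting into the circle:
y² − 2y − 728 = 0
y = 28 or y = −26, giving (0, 28) and (0, −26).
Chord length = distance between (0, 28) and (0, −26) = √2916 = 54.

54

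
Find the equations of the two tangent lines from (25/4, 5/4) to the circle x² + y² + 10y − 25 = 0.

x + 7y = 15 and 7x + y = 45

Let a tangent through (25/4, 5/4) have slope m. Its distance from (0, −5) must equal 5√2:
[m·(−25/4) − (−25/4)]² = 50(m² + 1)
7m² + 50m + 7 = 0, so m = −1/7 or m = −7.
With m = −1/7: x + 7y = 15. With m = −7: 7x + y = 45.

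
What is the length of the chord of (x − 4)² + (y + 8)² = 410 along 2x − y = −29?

Express y = 2x + 29 and substitute into the circle:
5x² + 140x + 975 = 0  ⟹  x² + 28x + 195 = 0
x = −13 or x = −15, giving (−13, 3) and (−15, −1).
Chord length = distance between (−13, 3) and (−15, −1) = √20 = 2√5.

2√5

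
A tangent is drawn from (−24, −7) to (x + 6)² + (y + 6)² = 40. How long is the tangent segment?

√285

The centre is (−6, −6) and r = 2√10. The square of the distance from P to the centre is 324 + 1 = 325.
The tangent meets the radius at right angles, so tangent² = |PO|² − r² = 325 − 40 = 285.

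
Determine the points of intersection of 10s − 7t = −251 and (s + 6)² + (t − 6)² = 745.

Express t = (251 + 10s)/7 and substitute into the circle:
149s² + 4768s + 8940 = 0  ⟹  s² + 32s + 60 = 0
s = −2 or s = −30, giving (−2, 33) and (−30, −7).

(−30, −7) and (−2, 33)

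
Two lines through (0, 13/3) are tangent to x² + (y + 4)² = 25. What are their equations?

Let a tangent through (0, 13/3) have slope m. Its distance from (0, −4) must equal 5:
(0m − (−25/3))² = 25(m² + 1)
9m² − 16 = 0, so m = −4/3 or m = 4/3.
Through (0, 13/3) these give 4x + 3y = 13 and 4x − 3y = −13.

4x + 3y = 13 and 4x − 3y = −13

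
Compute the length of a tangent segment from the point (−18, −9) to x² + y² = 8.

With centre O = (0, 0), |OP|² = 405 and r² = 8.
Power of the point: PT² = |PO|² − r² = 397, so PT = √397.

√397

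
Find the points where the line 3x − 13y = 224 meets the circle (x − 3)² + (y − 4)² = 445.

(1, −17) and (14, −14)

From the line, y = (−224 + 3x)/13. Substituting:
178x² − 2670x + 2492 = 0  ⟹  x² − 15x + 14 = 0
x = 14 or x = 1, giving (14, −14) and (1, −17).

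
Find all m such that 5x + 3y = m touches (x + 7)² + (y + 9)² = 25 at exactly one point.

The line touches the circle iff its distance from (−7, −9) is 5:
|5·(−7) + 3·(−9) − m| / √34 = 5
|m − (−62)| = 5√34.

m = −62 ± 5√34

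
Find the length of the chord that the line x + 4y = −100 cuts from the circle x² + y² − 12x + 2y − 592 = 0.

2√17

From the line, y = (−100 − x)/4. Substituting:
17x² − 272 = 0  ⟹  x² − 16 = 0
x = 4 or x = −4, giving (4, −26) and (−4, −24).
|(4, −26) − (−4, −24)| = √((8)² + (−2)²) = 2√17.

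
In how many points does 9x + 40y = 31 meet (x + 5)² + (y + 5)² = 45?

0

Substituting the line into the circle gives 1681x² + 11842x + 21361 = 0.
Discriminant = (11842)² − 4·1681·(21361) = −3398400 < 0.
No real roots: the line does not meet the circle.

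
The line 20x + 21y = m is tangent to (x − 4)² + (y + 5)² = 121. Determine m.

Tangency holds when the distance from the centre (4, −5) to the line equals the radius 11:
|20·4 + 21·(−5) − m| / √841 = 11
|m − (−25)| = 11·29, so m = 294 or m = −344.

m = −344 or m = 294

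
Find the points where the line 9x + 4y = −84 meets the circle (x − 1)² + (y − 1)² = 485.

Substitute y = (−84 − 9x)/4:
97x² + 1552x = 0  ⟹  x² + 16x = 0
x = 0 or x = −16, giving (0, −21) and (−16, 15).

(−16, 15) and (0, −21)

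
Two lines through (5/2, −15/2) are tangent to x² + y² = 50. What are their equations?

A line y − (−15/2) = m(x − (5/2)) is tangent when its distance from (0, 0) is 5√2:
[m·(−5/2) − (15/2)]² = 50(m² + 1)
7m² − 6m − 1 = 0, so m = −1/7 or m = 1.
Through (5/2, −15/2) these give x + 7y = −50 and x − y = 10.

x + 7y = −50 and x − y = 10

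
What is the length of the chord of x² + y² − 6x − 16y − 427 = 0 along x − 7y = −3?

30√2

Substitute y = (3 + x)/7:
50x² − 400x − 21250 = 0  ⟹  x² − 8x − 425 = 0
x = 25 or x = −17, giving (25, 4) and (−17, −2).
|(25, 4) − (−17, −2)| = √((42)² + (6)²) = 30√2.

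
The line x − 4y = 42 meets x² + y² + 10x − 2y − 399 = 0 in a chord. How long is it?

8√17

From the line, y = (−42 + x)/4. Substituting:
17x² + 68x − 4284 = 0  ⟹  x² + 4x − 252 = 0
x = 14 or x = −18, giving (14, −7) and (−18, −15).
|(14, −7) − (−18, −15)| = √((32)² + (8)²) = 8√17.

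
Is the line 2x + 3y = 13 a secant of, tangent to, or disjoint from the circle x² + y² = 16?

Substituting the line into the circle gives 13x² − 52x + 25 = 0.
Discriminant = (−52)² − 4·13·(25) = 1404 > 0.
Two real roots: the line is a secant.

secant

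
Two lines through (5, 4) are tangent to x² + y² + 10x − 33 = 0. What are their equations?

3x + 7y = 43 and 7x − 3y = 23

Let a tangent through (5, 4) have slope m. Its distance from (−5, 0) must equal √58:
[m·(−10) − (−4)]² = 58(m² + 1)
21m² − 40m − 21 = 0, so m = −3/7 or m = 7/3.
Through (5, 4) these give 3x + 7y = 43 and 7x − 3y = 23.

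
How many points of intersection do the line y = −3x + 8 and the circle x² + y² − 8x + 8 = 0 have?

Centre (4, 0), r² = 8. Distance² from centre to line = (4)²/10 = 8/5.
Since d² < r², the line cuts the circle twice.

2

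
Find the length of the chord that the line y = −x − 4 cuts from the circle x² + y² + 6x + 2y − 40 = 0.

The distance from (−3, −1) to the line is 0/√2, and r² = 50.
Chord = 2√(r² − d²) = 2·√(50) = 10√2.

10√2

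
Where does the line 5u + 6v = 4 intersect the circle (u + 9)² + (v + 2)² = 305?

Express v = (4 − 5u)/6 and substitute into the circle:
61u² + 488u − 7808 = 0  ⟹  u² + 8u − 128 = 0
u = 8 or u = −16, giving (8, −6) and (−16, 14).

(−16, 14) and (8, −6)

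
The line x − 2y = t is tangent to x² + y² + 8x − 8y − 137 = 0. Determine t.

t = −12 ± 13√5

The line touches the circle iff its distance from (−4, 4) is 13:
|1·(−4) − 2·4 − t| / √5 = 13
|t − (−12)| = 13√5.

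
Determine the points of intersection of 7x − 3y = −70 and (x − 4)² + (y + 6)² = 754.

(−19, −21) and (−1, 21)

Substitute y = (70 + 7x)/3:
58x² + 1160x + 1102 = 0  ⟹  x² + 20x + 19 = 0
x = −1 or x = −19, giving (−1, 21) and (−19, −21).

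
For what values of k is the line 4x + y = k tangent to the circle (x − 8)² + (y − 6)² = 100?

k = 38 ± 10√17

The line touches the circle iff its distance from (8, 6) is 10:
|4·8 + 1·6 − k| / √17 = 10
|k − (38)| = 10√17.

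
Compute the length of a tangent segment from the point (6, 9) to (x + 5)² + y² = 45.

The centre is (−5, 0) and r = 3√5. The square of the distance from P to the centre is 121 + 81 = 202.
By the tangent–radius right angle, tangent length = √(|PO|² − r²) = √157.

√157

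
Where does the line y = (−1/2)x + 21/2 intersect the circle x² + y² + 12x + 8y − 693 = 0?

Substitute y = (21 − x)/2:
5x² − 10x − 1995 = 0  ⟹  x² − 2x − 399 = 0
x = 21 or x = −19, giving (21, 0) and (−19, 20).

(−19, 20) and (21, 0)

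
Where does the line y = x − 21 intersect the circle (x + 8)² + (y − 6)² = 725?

Express y = x − 21 and substitute into the circle:
2x² − 38x + 68 = 0  ⟹  x² − 19x + 34 = 0
x = 17 or x = 2, giving (17, −4) and (2, −19).

(2, −19) and (17, −4)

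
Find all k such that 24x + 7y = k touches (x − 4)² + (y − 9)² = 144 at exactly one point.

k = −141 or k = 459

Tangency holds when the distance from the centre (4, 9) to the line equals the radius 12:
|24·4 + 7·9 − k| / √625 = 12
|k − (159)| = 12·25, so k = 459 or k = −141.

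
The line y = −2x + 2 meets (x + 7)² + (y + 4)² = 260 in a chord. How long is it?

12√5

The distance from (−7, −4) to the line is 20/√5, and r² = 260.
Half the chord is √(r² − d²) = √(180), so the full chord is 12√5.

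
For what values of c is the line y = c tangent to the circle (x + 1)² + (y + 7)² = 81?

For a tangent, require d(centre, line) = r = 9.
|0·(−1) + 1·(−7) − c| / √1 = 9
|c − (−7)| = 9, so c = 2 or c = −16.

c = −16 or c = 2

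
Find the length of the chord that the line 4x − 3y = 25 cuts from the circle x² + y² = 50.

Express y = (−25 + 4x)/3 and substitute into the circle:
25x² − 200x + 175 = 0  ⟹  x² − 8x + 7 = 0
x = 7 or x = 1, giving (7, 1) and (1, −7).
Chord length = distance between (7, 1) and (1, −7) = √100 = 10.

10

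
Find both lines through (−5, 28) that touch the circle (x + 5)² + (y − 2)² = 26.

Let a tangent through (−5, 28) have slope m. Its distance from (−5, 2) must equal √26:
(0m − (−26))² = 26(m² + 1)
m² − 25 = 0, so m = −5 or m = 5.
With m = −5: 5x + y = 3. With m = 5: 5x − y = −53.

5x + y = 3 and 5x − y = −53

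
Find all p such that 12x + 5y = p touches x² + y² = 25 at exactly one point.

p = −65 or p = 65

The line touches the circle iff its distance from (0, 0) is 5:
|12·0 + 5·0 − p| / √169 = 5
|p| = 5·13, so p = 65 or p = −65.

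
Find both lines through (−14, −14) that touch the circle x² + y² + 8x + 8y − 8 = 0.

x − 3y = 28 and 3x − y = −28

Write the tangent as mx − y + (−14 − m·(−14)) = 0 and set its distance from the centre to 2√10:
(10m − (10))² = 40(m² + 1)
3m² − 10m + 3 = 0, so m = 1/3 or m = 3.
With m = 1/3: x − 3y = 28. With m = 3: 3x − y = −28.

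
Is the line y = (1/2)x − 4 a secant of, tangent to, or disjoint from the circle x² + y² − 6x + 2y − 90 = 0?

secant

d² = (1·3 − 2·(−1) − (8))²/5 = 9/5; r² = 100.
Since d² < r², the line cuts the circle twice.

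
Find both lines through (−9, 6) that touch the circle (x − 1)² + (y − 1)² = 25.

Let a tangent through (−9, 6) have slope m. Its distance from (1, 1) must equal 5:
[m·(10) − (−5)]² = 25(m² + 1)
3m² + 4m = 0, so m = −4/3 or m = 0.
Through (−9, 6) these give 4x + 3y = −18 and y = 6.

4x + 3y = −18 and y = 6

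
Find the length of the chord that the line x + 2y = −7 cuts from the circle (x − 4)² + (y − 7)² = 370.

The distance from (4, 7) to the line is 25/√5, and r² = 370.
Chord = 2√(r² − d²) = 2·√(245) = 14√5.

14√5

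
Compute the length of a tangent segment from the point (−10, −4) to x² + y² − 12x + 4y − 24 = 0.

14

Centre (6, −2), r² = 64. |PO|² = (−16)² + (−2)² = 260.
Power of the point: PT² = |PO|² − r² = 196, so PT = 14.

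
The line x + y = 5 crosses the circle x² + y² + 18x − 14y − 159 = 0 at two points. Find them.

From the line, y = −x + 5. Substituting:
2x² + 22x − 204 = 0  ⟹  x² + 11x − 102 = 0
x = 6 or x = −17, giving (6, −1) and (−17, 22).

(−17, 22) and (6, −1)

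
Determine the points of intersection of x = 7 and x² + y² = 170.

The line gives x = 7. Substituting into the circle:
y² − 121 = 0
y = 11 or y = −11, giving (7, 11) and (7, −11).

(7, −11) and (7, 11)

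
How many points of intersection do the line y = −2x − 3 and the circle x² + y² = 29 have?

Substituting the line into the circle gives 5x² + 12x − 20 = 0.
Δ = 144 − (−400) = 544.
Two real roots: the line is a secant.

2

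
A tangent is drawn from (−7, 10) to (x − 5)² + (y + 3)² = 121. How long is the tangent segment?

Centre (5, −3), r² = 121. |PO|² = (−12)² + (13)² = 313.
By the tangent–radius right angle, tangent length = √(|PO|² − r²) = √192 = 8√3.

8√3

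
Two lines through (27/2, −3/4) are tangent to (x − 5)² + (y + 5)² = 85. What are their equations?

Let a tangent through (27/2, −3/4) have slope m. Its distance from (5, −5) must equal √85:
(−17/2m − (−17/4))² = 85(m² + 1)
12m² + 68m + 63 = 0, so m = −9/2 or m = −7/6.
Through (27/2, −3/4) these give 9x + 2y = 120 and 7x + 6y = 90.

9x + 2y = 120 and 7x + 6y = 90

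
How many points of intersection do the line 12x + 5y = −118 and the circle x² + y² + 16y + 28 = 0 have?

1

Substituting the line into the circle gives 169x² + 1872x + 5184 = 0.
Δ = 3504384 − 3504384 = 0.
A repeated root: the line is tangent.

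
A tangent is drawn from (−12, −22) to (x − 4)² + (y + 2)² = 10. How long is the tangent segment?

The centre is (4, −2) and r = √10. The square of the distance from P to the centre is 256 + 400 = 656.
The tangent meets the radius at right angles, so tangent² = |PO|² − r² = 656 − 10 = 646.

√646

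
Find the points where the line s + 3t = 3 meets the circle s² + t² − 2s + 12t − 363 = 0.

(−15, 6) and (21, −6)

Express t = (3 − s)/3 and substitute into the circle:
10s² − 60s − 3150 = 0  ⟹  s² − 6s − 315 = 0
s = 21 or s = −15, giving (21, −6) and (−15, 6).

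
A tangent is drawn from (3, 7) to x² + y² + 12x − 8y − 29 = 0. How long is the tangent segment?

3

Centre (−6, 4), r² = 81. |PO|² = (9)² + (3)² = 90.
By the tangent–radius right angle, tangent length = √(|PO|² − r²) = √9 = 3.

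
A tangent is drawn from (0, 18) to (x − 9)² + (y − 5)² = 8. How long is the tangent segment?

11√2

The centre is (9, 5) and r = 2√2. The square of the distance from P to the centre is 81 + 169 = 250.
Power of the point: PT² = |PO|² − r² = 242, so PT = 11√2.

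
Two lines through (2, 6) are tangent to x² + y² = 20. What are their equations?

A line y − (6) = m(x − (2)) is tangent when its distance from (0, 0) is 2√5:
(−2m − (−6))² = 20(m² + 1)
2m² + 3m − 2 = 0, so m = −2 or m = 1/2.
Through (2, 6) these give 2x + y = 10 and x − 2y = −10.

2x + y = 10 and x − 2y = −10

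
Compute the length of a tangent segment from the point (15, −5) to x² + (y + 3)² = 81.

With centre O = (0, −3), |OP|² = 229 and r² = 81.
The tangent meets the radius at right angles, so tangent² = |PO|² − r² = 229 − 81 = 148.

2√37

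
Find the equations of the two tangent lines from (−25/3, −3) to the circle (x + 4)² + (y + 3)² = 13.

3x − 2y = −19 and 3x + 2y = −31

Write the tangent as mx − y + (−3 − m·(−25/3)) = 0 and set its distance from the centre to √13:
(13/3m − (0))² = 13(m² + 1)
4m² − 9 = 0, so m = 3/2 or m = −3/2.
With m = 3/2: 3x − 2y = −19. With m = −3/2: 3x + 2y = −31.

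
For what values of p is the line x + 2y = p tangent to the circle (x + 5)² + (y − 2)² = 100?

p = −1 ± 10√5

For a tangent, require d(centre, line) = r = 10.
|1·(−5) + 2·2 − p| / √5 = 10
|p − (−1)| = 10√5.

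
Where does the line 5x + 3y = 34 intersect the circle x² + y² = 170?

(−1, 13) and (11, −7)

From the line, y = (34 − 5x)/3. Substituting:
34x² − 340x − 374 = 0  ⟹  x² − 10x − 11 = 0
x = 11 or x = −1, giving (11, −7) and (−1, 13).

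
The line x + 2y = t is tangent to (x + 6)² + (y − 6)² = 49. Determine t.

Tangency holds when the distance from the centre (−6, 6) to the line equals the radius 7:
|1·(−6) + 2·6 − t| / √5 = 7
|t − (6)| = 7√5.

t = 6 ± 7√5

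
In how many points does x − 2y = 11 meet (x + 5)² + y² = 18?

0

Centre (−5, 0), r² = 18. Distance² from centre to line = (−16)²/5 = 256/5.
Since d² > r², the line lies outside the circle.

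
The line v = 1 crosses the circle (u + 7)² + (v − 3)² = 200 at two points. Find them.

Substitute v = 1:
u² + 14u − 147 = 0
u = 7 or u = −21, giving (7, 1) and (−21, 1).

(−21, 1) and (7, 1)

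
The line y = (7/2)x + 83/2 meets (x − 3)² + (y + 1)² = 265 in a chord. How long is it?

2√53

Substitute y = (83 + 7x)/2:
53x² + 1166x + 6201 = 0  ⟹  x² + 22x + 117 = 0
x = −9 or x = −13, giving (−9, 10) and (−13, −4).
Chord length = distance between (−9, 10) and (−13, −4) = √212 = 2√53.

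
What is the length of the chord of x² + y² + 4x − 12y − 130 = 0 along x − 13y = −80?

2√170

From the line, y = (80 + x)/13. Substituting:
170x² + 680x − 28050 = 0  ⟹  x² + 4x − 165 = 0
x = 11 or x = −15, giving (11, 7) and (−15, 5).
Chord length = distance between (11, 7) and (−15, 5) = √680 = 2√170.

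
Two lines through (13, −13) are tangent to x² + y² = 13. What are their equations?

3x + 2y = 13 and 2x + 3y = −13

Write the tangent as mx − y + (−13 − m·(13)) = 0 and set its distance from the centre to √13:
(−13m − (13))² = 13(m² + 1)
6m² + 13m + 6 = 0, so m = −3/2 or m = −2/3.
Through (13, −13) these give 3x + 2y = 13 and 2x + 3y = −13.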